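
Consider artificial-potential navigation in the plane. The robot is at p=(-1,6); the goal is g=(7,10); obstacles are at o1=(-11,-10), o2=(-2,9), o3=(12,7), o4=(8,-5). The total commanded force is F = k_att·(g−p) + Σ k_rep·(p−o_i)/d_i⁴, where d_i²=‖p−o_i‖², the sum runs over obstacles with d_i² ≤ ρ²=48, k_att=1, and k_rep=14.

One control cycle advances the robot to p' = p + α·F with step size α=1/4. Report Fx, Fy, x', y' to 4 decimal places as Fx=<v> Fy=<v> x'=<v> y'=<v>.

Fx=8.1400 Fy=3.5800 x'=1.0350 y'=6.8950

F_att = 1·(g−p) = 1·(8,4) = (8.0000,4.0000)
o1: d²=356 > ρ²=48 → inactive
o2: d²=10 ≤ ρ²=48; F_rep = 14·(1,-3)/10² = (0.1400,-0.4200)
o3: d²=170 > ρ²=48 → inactive
o4: d²=202 > ρ²=48 → inactive
F = F_att + ΣF_rep = (8.1400,3.5800)
p' = p + 1/4·F = (1.0350,6.8950)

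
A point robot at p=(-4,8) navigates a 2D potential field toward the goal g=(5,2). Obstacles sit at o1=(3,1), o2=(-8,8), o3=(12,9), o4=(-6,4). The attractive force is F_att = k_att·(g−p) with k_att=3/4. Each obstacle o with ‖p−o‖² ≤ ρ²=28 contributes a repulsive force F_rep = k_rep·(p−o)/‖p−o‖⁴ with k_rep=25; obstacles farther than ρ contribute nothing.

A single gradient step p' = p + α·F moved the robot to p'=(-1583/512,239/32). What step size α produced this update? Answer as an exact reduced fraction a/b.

α = 1/8

F_att = 3/4·(g−p) = 3/4·(9,-6) = (6.7500,-4.5000)
o1: d²=98 > ρ²=28 → inactive
o2: d²=16 ≤ ρ²=28; F_rep = 25·(4,0)/16² = (0.3906,0.0000)
o3: d²=257 > ρ²=28 → inactive
o4: d²=20 ≤ ρ²=28; F_rep = 25·(2,4)/20² = (0.1250,0.2500)
F = F_att + ΣF_rep = (7.2656,-4.2500)
Δp = p'−p = (0.9082,-0.5312); α = Δx/Fx = (465/512) / (465/64) = 1/8
check: Δy/Fy = (-17/32) / (-17/4) = 1/8 ✓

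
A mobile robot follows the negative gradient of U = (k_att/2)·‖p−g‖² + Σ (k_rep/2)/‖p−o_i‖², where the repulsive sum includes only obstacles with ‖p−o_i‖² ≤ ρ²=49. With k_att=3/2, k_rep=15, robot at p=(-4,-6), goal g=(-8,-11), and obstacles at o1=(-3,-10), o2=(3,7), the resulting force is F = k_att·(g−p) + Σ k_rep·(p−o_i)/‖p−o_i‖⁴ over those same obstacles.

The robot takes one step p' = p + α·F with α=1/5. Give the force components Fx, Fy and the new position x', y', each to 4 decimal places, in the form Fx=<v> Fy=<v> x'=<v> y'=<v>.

F_att = 3/2·(g−p) = 3/2·(-4,-5) = (-6.0000,-7.5000)
o1: d²=17 ≤ ρ²=49; F_rep = 15·(-1,4)/17² = (-0.0519,0.2076)
o2: d²=218 > ρ²=49 → inactive
F = F_att + ΣF_rep = (-6.0519,-7.2924)
p' = p + 1/5·F = (-5.2104,-7.4585)

Fx=-6.0519 Fy=-7.2924 x'=-5.2104 y'=-7.4585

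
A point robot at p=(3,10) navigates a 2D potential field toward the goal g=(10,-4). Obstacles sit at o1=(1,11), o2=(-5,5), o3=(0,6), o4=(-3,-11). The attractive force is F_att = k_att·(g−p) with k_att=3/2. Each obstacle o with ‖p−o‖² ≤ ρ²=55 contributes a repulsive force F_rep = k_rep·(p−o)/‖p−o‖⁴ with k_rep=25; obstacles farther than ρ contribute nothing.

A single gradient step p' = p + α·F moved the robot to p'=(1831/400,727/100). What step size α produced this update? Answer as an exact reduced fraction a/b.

F_att = 3/2·(g−p) = 3/2·(7,-14) = (10.5000,-21.0000)
o1: d²=5 ≤ ρ²=55; F_rep = 25·(2,-1)/5² = (2.0000,-1.0000)
o2: d²=89 > ρ²=55 → inactive
o3: d²=25 ≤ ρ²=55; F_rep = 25·(3,4)/25² = (0.1200,0.1600)
o4: d²=477 > ρ²=55 → inactive
F = F_att + ΣF_rep = (12.6200,-21.8400)
Δp = p'−p = (1.5775,-2.7300); α = Δx/Fx = (631/400) / (631/50) = 1/8
check: Δy/Fy = (-273/100) / (-546/25) = 1/8 ✓

α = 1/8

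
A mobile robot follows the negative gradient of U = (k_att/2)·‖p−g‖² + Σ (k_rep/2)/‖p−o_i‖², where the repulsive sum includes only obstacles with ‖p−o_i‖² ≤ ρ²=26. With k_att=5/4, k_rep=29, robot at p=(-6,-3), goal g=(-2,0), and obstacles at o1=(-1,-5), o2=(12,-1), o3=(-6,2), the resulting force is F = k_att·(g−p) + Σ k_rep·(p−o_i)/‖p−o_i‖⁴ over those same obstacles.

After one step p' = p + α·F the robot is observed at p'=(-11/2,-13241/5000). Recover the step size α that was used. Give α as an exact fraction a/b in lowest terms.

F_att = 5/4·(g−p) = 5/4·(4,3) = (5.0000,3.7500)
o1: d²=29 > ρ²=26 → inactive
o2: d²=328 > ρ²=26 → inactive
o3: d²=25 ≤ ρ²=26; F_rep = 29·(0,-5)/25² = (0.0000,-0.2320)
F = F_att + ΣF_rep = (5.0000,3.5180)
Δp = p'−p = (0.5000,0.3518); α = Δx/Fx = (1/2) / (5) = 1/10
check: Δy/Fy = (1759/5000) / (1759/500) = 1/10 ✓

α = 1/10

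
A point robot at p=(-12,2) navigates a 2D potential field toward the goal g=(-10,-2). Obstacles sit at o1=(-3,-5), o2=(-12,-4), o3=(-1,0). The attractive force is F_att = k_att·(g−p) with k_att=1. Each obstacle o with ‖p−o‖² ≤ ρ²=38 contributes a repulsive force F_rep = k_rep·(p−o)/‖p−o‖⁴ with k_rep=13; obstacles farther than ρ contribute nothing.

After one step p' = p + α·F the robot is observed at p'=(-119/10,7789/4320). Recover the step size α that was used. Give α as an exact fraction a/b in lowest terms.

F_att = 1·(g−p) = 1·(2,-4) = (2.0000,-4.0000)
o1: d²=130 > ρ²=38 → inactive
o2: d²=36 ≤ ρ²=38; F_rep = 13·(0,6)/36² = (0.0000,0.0602)
o3: d²=125 > ρ²=38 → inactive
F = F_att + ΣF_rep = (2.0000,-3.9398)
Δp = p'−p = (0.1000,-0.1970); α = Δx/Fx = (1/10) / (2) = 1/20
check: Δy/Fy = (-851/4320) / (-851/216) = 1/20 ✓

α = 1/20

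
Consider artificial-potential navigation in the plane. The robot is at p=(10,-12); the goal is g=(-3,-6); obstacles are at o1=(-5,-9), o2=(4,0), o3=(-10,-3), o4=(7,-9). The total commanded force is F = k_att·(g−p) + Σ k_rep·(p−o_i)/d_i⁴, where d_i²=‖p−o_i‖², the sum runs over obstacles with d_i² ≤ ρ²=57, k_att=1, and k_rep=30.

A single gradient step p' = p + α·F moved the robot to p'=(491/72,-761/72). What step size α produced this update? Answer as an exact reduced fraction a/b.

F_att = 1·(g−p) = 1·(-13,6) = (-13.0000,6.0000)
o1: d²=234 > ρ²=57 → inactive
o2: d²=180 > ρ²=57 → inactive
o3: d²=481 > ρ²=57 → inactive
o4: d²=18 ≤ ρ²=57; F_rep = 30·(3,-3)/18² = (0.2778,-0.2778)
F = F_att + ΣF_rep = (-12.7222,5.7222)
Δp = p'−p = (-3.1806,1.4306); α = Δx/Fx = (-229/72) / (-229/18) = 1/4
check: Δy/Fy = (103/72) / (103/18) = 1/4 ✓

α = 1/4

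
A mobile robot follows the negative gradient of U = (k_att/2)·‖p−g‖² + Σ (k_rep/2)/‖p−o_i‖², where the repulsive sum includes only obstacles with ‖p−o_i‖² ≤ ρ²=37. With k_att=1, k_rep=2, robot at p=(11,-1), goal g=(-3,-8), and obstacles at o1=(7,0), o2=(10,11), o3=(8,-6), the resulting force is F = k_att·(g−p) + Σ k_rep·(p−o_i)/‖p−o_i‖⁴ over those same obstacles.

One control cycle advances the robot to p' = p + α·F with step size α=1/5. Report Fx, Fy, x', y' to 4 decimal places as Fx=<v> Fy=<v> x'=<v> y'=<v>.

F_att = 1·(g−p) = 1·(-14,-7) = (-14.0000,-7.0000)
o1: d²=17 ≤ ρ²=37; F_rep = 2·(4,-1)/17² = (0.0277,-0.0069)
o2: d²=145 > ρ²=37 → inactive
o3: d²=34 ≤ ρ²=37; F_rep = 2·(3,5)/34² = (0.0052,0.0087)
F = F_att + ΣF_rep = (-13.9671,-6.9983)
p' = p + 1/5·F = (8.2066,-2.3997)

Fx=-13.9671 Fy=-6.9983 x'=8.2066 y'=-2.3997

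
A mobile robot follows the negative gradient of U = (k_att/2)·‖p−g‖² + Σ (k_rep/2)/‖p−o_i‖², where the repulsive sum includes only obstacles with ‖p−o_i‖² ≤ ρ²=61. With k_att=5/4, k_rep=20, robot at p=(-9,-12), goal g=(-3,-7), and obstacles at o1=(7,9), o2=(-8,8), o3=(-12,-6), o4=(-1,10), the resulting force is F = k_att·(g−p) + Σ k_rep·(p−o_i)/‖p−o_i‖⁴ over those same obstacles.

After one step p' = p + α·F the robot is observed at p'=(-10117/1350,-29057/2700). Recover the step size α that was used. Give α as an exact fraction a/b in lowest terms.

F_att = 5/4·(g−p) = 5/4·(6,5) = (7.5000,6.2500)
o1: d²=697 > ρ²=61 → inactive
o2: d²=401 > ρ²=61 → inactive
o3: d²=45 ≤ ρ²=61; F_rep = 20·(3,-6)/45² = (0.0296,-0.0593)
o4: d²=548 > ρ²=61 → inactive
F = F_att + ΣF_rep = (7.5296,6.1907)
Δp = p'−p = (1.5059,1.2381); α = Δx/Fx = (2033/1350) / (2033/270) = 1/5
check: Δy/Fy = (3343/2700) / (3343/540) = 1/5 ✓

α = 1/5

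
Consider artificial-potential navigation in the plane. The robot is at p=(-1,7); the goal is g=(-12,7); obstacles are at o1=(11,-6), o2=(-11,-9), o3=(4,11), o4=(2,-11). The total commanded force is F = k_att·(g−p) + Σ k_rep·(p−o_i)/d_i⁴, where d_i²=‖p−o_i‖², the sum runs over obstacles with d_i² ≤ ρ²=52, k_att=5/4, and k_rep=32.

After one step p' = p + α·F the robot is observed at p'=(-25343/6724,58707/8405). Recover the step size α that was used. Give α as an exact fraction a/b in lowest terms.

F_att = 5/4·(g−p) = 5/4·(-11,0) = (-13.7500,0.0000)
o1: d²=313 > ρ²=52 → inactive
o2: d²=356 > ρ²=52 → inactive
o3: d²=41 ≤ ρ²=52; F_rep = 32·(-5,-4)/41² = (-0.0952,-0.0761)
o4: d²=333 > ρ²=52 → inactive
F = F_att + ΣF_rep = (-13.8452,-0.0761)
Δp = p'−p = (-2.7690,-0.0152); α = Δx/Fx = (-18619/6724) / (-93095/6724) = 1/5
check: Δy/Fy = (-128/8405) / (-128/1681) = 1/5 ✓

α = 1/5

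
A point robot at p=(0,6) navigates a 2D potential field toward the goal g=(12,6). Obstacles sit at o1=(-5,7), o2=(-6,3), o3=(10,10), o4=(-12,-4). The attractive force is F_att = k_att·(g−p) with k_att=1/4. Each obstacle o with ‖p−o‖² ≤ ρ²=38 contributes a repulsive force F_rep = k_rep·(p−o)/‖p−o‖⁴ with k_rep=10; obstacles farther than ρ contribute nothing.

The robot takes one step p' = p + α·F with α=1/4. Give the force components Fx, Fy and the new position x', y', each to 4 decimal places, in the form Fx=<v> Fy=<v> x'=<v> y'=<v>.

Fx=3.0740 Fy=-0.0148 x'=0.7685 y'=5.9963

F_att = 1/4·(g−p) = 1/4·(12,0) = (3.0000,0.0000)
o1: d²=26 ≤ ρ²=38; F_rep = 10·(5,-1)/26² = (0.0740,-0.0148)
o2: d²=45 > ρ²=38 → inactive
o3: d²=116 > ρ²=38 → inactive
o4: d²=244 > ρ²=38 → inactive
F = F_att + ΣF_rep = (3.0740,-0.0148)
p' = p + 1/4·F = (0.7685,5.9963)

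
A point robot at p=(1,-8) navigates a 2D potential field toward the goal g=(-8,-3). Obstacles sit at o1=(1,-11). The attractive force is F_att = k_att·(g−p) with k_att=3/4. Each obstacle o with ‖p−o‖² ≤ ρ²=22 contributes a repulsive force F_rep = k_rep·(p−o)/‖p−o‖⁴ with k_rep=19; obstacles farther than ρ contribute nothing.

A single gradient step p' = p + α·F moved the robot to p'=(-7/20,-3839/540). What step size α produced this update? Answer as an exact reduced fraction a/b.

α = 1/5

F_att = 3/4·(g−p) = 3/4·(-9,5) = (-6.7500,3.7500)
o1: d²=9 ≤ ρ²=22; F_rep = 19·(0,3)/9² = (0.0000,0.7037)
F = F_att + ΣF_rep = (-6.7500,4.4537)
Δp = p'−p = (-1.3500,0.8907); α = Δx/Fx = (-27/20) / (-27/4) = 1/5
check: Δy/Fy = (481/540) / (481/108) = 1/5 ✓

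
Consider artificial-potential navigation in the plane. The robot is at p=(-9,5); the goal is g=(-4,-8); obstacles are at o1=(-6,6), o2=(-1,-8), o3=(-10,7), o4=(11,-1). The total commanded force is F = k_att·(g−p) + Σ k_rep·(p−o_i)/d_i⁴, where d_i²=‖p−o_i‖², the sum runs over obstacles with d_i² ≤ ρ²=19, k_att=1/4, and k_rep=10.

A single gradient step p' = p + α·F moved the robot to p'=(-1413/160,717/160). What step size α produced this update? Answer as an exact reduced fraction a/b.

α = 1/8

F_att = 1/4·(g−p) = 1/4·(5,-13) = (1.2500,-3.2500)
o1: d²=10 ≤ ρ²=19; F_rep = 10·(-3,-1)/10² = (-0.3000,-0.1000)
o2: d²=233 > ρ²=19 → inactive
o3: d²=5 ≤ ρ²=19; F_rep = 10·(1,-2)/5² = (0.4000,-0.8000)
o4: d²=436 > ρ²=19 → inactive
F = F_att + ΣF_rep = (1.3500,-4.1500)
Δp = p'−p = (0.1688,-0.5188); α = Δx/Fx = (27/160) / (27/20) = 1/8
check: Δy/Fy = (-83/160) / (-83/20) = 1/8 ✓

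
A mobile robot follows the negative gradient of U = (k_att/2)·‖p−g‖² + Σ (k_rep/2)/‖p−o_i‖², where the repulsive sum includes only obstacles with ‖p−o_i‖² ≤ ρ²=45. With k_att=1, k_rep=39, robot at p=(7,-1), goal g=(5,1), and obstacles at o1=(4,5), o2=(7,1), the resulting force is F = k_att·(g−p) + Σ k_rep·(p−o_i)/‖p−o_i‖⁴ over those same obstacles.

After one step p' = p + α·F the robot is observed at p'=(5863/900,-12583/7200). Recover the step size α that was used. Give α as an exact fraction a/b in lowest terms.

F_att = 1·(g−p) = 1·(-2,2) = (-2.0000,2.0000)
o1: d²=45 ≤ ρ²=45; F_rep = 39·(3,-6)/45² = (0.0578,-0.1156)
o2: d²=4 ≤ ρ²=45; F_rep = 39·(0,-2)/4² = (0.0000,-4.8750)
F = F_att + ΣF_rep = (-1.9422,-2.9906)
Δp = p'−p = (-0.4856,-0.7476); α = Δx/Fx = (-437/900) / (-437/225) = 1/4
check: Δy/Fy = (-5383/7200) / (-5383/1800) = 1/4 ✓

α = 1/4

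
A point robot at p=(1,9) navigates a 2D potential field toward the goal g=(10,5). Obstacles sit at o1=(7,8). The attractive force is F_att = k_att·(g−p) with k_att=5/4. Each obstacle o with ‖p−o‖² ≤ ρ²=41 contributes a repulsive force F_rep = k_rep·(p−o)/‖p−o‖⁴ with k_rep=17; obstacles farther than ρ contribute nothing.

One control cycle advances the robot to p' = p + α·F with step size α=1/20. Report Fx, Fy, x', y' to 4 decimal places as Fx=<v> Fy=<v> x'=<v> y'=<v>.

F_att = 5/4·(g−p) = 5/4·(9,-4) = (11.2500,-5.0000)
o1: d²=37 ≤ ρ²=41; F_rep = 17·(-6,1)/37² = (-0.0745,0.0124)
F = F_att + ΣF_rep = (11.1755,-4.9876)
p' = p + 1/20·F = (1.5588,8.7506)

Fx=11.1755 Fy=-4.9876 x'=1.5588 y'=8.7506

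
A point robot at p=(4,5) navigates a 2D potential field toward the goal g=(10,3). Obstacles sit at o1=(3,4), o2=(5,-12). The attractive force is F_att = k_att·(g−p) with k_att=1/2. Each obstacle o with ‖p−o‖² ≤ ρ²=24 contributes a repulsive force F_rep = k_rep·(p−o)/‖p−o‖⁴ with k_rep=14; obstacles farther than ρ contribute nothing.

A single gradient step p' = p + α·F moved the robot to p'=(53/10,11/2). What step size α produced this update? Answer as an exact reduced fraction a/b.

α = 1/5

F_att = 1/2·(g−p) = 1/2·(6,-2) = (3.0000,-1.0000)
o1: d²=2 ≤ ρ²=24; F_rep = 14·(1,1)/2² = (3.5000,3.5000)
o2: d²=290 > ρ²=24 → inactive
F = F_att + ΣF_rep = (6.5000,2.5000)
Δp = p'−p = (1.3000,0.5000); α = Δx/Fx = (13/10) / (13/2) = 1/5
check: Δy/Fy = (1/2) / (5/2) = 1/5 ✓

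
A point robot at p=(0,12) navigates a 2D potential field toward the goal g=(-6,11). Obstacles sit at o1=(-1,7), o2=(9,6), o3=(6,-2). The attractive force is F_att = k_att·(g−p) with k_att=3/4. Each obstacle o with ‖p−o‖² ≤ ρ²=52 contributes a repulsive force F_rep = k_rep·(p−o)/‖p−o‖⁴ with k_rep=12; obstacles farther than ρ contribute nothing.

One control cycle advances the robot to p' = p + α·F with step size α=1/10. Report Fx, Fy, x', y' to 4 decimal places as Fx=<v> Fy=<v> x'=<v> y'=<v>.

Fx=-4.4822 Fy=-0.6612 x'=-0.4482 y'=11.9339

F_att = 3/4·(g−p) = 3/4·(-6,-1) = (-4.5000,-0.7500)
o1: d²=26 ≤ ρ²=52; F_rep = 12·(1,5)/26² = (0.0178,0.0888)
o2: d²=117 > ρ²=52 → inactive
o3: d²=232 > ρ²=52 → inactive
F = F_att + ΣF_rep = (-4.4822,-0.6612)
p' = p + 1/10·F = (-0.4482,11.9339)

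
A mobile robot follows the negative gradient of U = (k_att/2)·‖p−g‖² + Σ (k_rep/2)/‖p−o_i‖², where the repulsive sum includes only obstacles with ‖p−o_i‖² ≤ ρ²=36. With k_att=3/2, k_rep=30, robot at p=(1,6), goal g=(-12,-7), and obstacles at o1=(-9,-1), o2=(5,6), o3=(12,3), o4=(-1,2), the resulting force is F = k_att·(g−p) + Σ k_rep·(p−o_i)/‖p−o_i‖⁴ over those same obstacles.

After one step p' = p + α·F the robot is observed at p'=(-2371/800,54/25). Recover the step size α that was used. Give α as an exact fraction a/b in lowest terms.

α = 1/5

F_att = 3/2·(g−p) = 3/2·(-13,-13) = (-19.5000,-19.5000)
o1: d²=149 > ρ²=36 → inactive
o2: d²=16 ≤ ρ²=36; F_rep = 30·(-4,0)/16² = (-0.4688,0.0000)
o3: d²=130 > ρ²=36 → inactive
o4: d²=20 ≤ ρ²=36; F_rep = 30·(2,4)/20² = (0.1500,0.3000)
F = F_att + ΣF_rep = (-19.8188,-19.2000)
Δp = p'−p = (-3.9638,-3.8400); α = Δx/Fx = (-3171/800) / (-3171/160) = 1/5
check: Δy/Fy = (-96/25) / (-96/5) = 1/5 ✓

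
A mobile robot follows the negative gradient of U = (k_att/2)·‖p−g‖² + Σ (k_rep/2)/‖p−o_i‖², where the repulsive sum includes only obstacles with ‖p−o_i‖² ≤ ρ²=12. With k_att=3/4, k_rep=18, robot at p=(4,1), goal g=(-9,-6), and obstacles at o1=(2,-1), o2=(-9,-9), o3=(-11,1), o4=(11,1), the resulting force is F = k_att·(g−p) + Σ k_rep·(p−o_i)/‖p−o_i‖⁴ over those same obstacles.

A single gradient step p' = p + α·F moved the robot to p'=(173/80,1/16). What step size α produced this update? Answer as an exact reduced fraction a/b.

F_att = 3/4·(g−p) = 3/4·(-13,-7) = (-9.7500,-5.2500)
o1: d²=8 ≤ ρ²=12; F_rep = 18·(2,2)/8² = (0.5625,0.5625)
o2: d²=269 > ρ²=12 → inactive
o3: d²=225 > ρ²=12 → inactive
o4: d²=49 > ρ²=12 → inactive
F = F_att + ΣF_rep = (-9.1875,-4.6875)
Δp = p'−p = (-1.8375,-0.9375); α = Δx/Fx = (-147/80) / (-147/16) = 1/5
check: Δy/Fy = (-15/16) / (-75/16) = 1/5 ✓

α = 1/5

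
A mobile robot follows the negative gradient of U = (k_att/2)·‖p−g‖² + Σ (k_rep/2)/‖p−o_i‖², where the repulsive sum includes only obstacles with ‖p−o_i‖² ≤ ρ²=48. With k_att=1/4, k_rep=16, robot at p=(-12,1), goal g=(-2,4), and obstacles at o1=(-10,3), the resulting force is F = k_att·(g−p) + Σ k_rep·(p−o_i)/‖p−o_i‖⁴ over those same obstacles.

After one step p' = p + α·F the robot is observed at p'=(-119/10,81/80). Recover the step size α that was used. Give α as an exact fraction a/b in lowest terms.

F_att = 1/4·(g−p) = 1/4·(10,3) = (2.5000,0.7500)
o1: d²=8 ≤ ρ²=48; F_rep = 16·(-2,-2)/8² = (-0.5000,-0.5000)
F = F_att + ΣF_rep = (2.0000,0.2500)
Δp = p'−p = (0.1000,0.0125); α = Δx/Fx = (1/10) / (2) = 1/20
check: Δy/Fy = (1/80) / (1/4) = 1/20 ✓

α = 1/20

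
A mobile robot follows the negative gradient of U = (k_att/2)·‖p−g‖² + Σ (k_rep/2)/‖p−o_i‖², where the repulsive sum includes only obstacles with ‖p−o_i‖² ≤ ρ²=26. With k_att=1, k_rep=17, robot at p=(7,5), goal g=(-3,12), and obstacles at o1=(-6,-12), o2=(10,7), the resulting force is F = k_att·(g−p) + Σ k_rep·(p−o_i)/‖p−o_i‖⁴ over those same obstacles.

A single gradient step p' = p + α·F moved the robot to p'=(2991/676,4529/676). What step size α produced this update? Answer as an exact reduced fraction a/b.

α = 1/4

F_att = 1·(g−p) = 1·(-10,7) = (-10.0000,7.0000)
o1: d²=458 > ρ²=26 → inactive
o2: d²=13 ≤ ρ²=26; F_rep = 17·(-3,-2)/13² = (-0.3018,-0.2012)
F = F_att + ΣF_rep = (-10.3018,6.7988)
Δp = p'−p = (-2.5754,1.6997); α = Δx/Fx = (-1741/676) / (-1741/169) = 1/4
check: Δy/Fy = (1149/676) / (1149/169) = 1/4 ✓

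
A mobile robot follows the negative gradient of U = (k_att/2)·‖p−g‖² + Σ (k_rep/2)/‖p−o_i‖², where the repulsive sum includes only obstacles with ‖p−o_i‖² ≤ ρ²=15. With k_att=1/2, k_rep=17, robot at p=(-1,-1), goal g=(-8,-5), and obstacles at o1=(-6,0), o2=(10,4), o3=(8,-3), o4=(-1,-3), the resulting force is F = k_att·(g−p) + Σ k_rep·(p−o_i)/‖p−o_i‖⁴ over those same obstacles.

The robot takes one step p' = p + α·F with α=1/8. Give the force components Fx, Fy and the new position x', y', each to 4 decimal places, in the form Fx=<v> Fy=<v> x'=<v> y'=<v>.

F_att = 1/2·(g−p) = 1/2·(-7,-4) = (-3.5000,-2.0000)
o1: d²=26 > ρ²=15 → inactive
o2: d²=146 > ρ²=15 → inactive
o3: d²=85 > ρ²=15 → inactive
o4: d²=4 ≤ ρ²=15; F_rep = 17·(0,2)/4² = (0.0000,2.1250)
F = F_att + ΣF_rep = (-3.5000,0.1250)
p' = p + 1/8·F = (-1.4375,-0.9844)

Fx=-3.5000 Fy=0.1250 x'=-1.4375 y'=-0.9844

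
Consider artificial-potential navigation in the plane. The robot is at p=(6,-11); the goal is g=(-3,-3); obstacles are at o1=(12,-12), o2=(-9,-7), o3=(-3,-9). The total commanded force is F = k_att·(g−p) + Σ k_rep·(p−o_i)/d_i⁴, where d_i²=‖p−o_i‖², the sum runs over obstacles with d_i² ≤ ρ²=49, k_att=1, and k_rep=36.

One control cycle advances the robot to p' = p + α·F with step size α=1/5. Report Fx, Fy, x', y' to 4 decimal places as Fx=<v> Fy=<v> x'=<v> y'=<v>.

Fx=-9.1578 Fy=8.0263 x'=4.1684 y'=-9.3947

F_att = 1·(g−p) = 1·(-9,8) = (-9.0000,8.0000)
o1: d²=37 ≤ ρ²=49; F_rep = 36·(-6,1)/37² = (-0.1578,0.0263)
o2: d²=241 > ρ²=49 → inactive
o3: d²=85 > ρ²=49 → inactive
F = F_att + ΣF_rep = (-9.1578,8.0263)
p' = p + 1/5·F = (4.1684,-9.3947)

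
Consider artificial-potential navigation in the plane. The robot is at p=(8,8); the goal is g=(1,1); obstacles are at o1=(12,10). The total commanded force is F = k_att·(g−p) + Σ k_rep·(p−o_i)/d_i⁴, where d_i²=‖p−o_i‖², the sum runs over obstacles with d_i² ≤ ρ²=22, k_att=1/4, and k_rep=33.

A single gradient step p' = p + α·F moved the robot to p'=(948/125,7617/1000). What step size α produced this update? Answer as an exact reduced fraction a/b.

α = 1/5

F_att = 1/4·(g−p) = 1/4·(-7,-7) = (-1.7500,-1.7500)
o1: d²=20 ≤ ρ²=22; F_rep = 33·(-4,-2)/20² = (-0.3300,-0.1650)
F = F_att + ΣF_rep = (-2.0800,-1.9150)
Δp = p'−p = (-0.4160,-0.3830); α = Δx/Fx = (-52/125) / (-52/25) = 1/5
check: Δy/Fy = (-383/1000) / (-383/200) = 1/5 ✓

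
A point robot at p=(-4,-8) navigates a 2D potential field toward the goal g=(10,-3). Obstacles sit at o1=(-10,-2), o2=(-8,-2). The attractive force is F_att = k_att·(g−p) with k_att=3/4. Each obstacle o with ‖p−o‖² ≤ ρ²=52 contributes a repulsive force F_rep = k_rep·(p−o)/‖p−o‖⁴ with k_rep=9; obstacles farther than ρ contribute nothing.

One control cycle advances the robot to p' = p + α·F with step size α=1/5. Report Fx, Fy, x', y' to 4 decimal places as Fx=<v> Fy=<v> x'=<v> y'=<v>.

Fx=10.5133 Fy=3.7300 x'=-1.8973 y'=-7.2540

F_att = 3/4·(g−p) = 3/4·(14,5) = (10.5000,3.7500)
o1: d²=72 > ρ²=52 → inactive
o2: d²=52 ≤ ρ²=52; F_rep = 9·(4,-6)/52² = (0.0133,-0.0200)
F = F_att + ΣF_rep = (10.5133,3.7300)
p' = p + 1/5·F = (-1.8973,-7.2540)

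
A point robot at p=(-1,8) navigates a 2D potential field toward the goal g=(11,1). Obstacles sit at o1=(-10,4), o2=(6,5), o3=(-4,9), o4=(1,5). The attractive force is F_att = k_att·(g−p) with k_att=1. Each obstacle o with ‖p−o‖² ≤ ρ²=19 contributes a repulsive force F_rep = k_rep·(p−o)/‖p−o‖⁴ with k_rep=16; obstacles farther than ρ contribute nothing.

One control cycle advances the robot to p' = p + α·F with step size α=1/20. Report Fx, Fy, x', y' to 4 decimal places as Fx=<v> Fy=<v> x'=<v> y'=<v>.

Fx=12.2907 Fy=-6.8760 x'=-0.3855 y'=7.6562

F_att = 1·(g−p) = 1·(12,-7) = (12.0000,-7.0000)
o1: d²=97 > ρ²=19 → inactive
o2: d²=58 > ρ²=19 → inactive
o3: d²=10 ≤ ρ²=19; F_rep = 16·(3,-1)/10² = (0.4800,-0.1600)
o4: d²=13 ≤ ρ²=19; F_rep = 16·(-2,3)/13² = (-0.1893,0.2840)
F = F_att + ΣF_rep = (12.2907,-6.8760)
p' = p + 1/20·F = (-0.3855,7.6562)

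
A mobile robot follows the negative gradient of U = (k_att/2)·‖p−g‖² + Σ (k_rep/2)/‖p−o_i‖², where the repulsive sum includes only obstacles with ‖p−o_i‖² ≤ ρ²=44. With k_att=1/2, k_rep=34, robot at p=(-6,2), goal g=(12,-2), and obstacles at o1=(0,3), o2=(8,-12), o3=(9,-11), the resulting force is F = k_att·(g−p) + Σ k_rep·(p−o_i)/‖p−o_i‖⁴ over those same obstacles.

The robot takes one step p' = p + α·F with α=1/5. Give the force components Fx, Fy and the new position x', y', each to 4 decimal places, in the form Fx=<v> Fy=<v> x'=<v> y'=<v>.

Fx=8.8510 Fy=-2.0248 x'=-4.2298 y'=1.5950

F_att = 1/2·(g−p) = 1/2·(18,-4) = (9.0000,-2.0000)
o1: d²=37 ≤ ρ²=44; F_rep = 34·(-6,-1)/37² = (-0.1490,-0.0248)
o2: d²=392 > ρ²=44 → inactive
o3: d²=394 > ρ²=44 → inactive
F = F_att + ΣF_rep = (8.8510,-2.0248)
p' = p + 1/5·F = (-4.2298,1.5950)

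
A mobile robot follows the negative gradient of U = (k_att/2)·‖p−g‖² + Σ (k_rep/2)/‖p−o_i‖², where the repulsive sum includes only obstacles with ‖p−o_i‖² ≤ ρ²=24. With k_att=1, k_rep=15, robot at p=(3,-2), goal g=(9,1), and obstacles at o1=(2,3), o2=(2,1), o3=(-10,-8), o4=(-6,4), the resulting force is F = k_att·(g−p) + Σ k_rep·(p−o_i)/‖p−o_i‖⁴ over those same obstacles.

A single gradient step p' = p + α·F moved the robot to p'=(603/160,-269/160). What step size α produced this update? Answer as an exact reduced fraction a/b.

F_att = 1·(g−p) = 1·(6,3) = (6.0000,3.0000)
o1: d²=26 > ρ²=24 → inactive
o2: d²=10 ≤ ρ²=24; F_rep = 15·(1,-3)/10² = (0.1500,-0.4500)
o3: d²=205 > ρ²=24 → inactive
o4: d²=117 > ρ²=24 → inactive
F = F_att + ΣF_rep = (6.1500,2.5500)
Δp = p'−p = (0.7688,0.3187); α = Δx/Fx = (123/160) / (123/20) = 1/8
check: Δy/Fy = (51/160) / (51/20) = 1/8 ✓

α = 1/8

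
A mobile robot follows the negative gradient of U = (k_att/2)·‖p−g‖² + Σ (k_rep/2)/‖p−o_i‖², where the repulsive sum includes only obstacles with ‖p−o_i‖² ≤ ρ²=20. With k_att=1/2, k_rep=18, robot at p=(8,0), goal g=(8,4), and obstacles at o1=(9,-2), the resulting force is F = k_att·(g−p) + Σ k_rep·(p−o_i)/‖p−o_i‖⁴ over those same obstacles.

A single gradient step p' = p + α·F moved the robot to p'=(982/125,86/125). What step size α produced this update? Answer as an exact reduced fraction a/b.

α = 1/5

F_att = 1/2·(g−p) = 1/2·(0,4) = (0.0000,2.0000)
o1: d²=5 ≤ ρ²=20; F_rep = 18·(-1,2)/5² = (-0.7200,1.4400)
F = F_att + ΣF_rep = (-0.7200,3.4400)
Δp = p'−p = (-0.1440,0.6880); α = Δx/Fx = (-18/125) / (-18/25) = 1/5
check: Δy/Fy = (86/125) / (86/25) = 1/5 ✓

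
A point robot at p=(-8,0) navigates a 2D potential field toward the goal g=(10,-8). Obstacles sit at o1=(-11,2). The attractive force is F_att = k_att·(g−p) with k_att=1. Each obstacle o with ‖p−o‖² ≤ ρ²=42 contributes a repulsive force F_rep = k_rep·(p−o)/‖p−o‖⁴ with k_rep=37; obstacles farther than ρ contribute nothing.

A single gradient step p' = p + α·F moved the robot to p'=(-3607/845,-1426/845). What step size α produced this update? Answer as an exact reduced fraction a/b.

α = 1/5

F_att = 1·(g−p) = 1·(18,-8) = (18.0000,-8.0000)
o1: d²=13 ≤ ρ²=42; F_rep = 37·(3,-2)/13² = (0.6568,-0.4379)
F = F_att + ΣF_rep = (18.6568,-8.4379)
Δp = p'−p = (3.7314,-1.6876); α = Δx/Fx = (3153/845) / (3153/169) = 1/5
check: Δy/Fy = (-1426/845) / (-1426/169) = 1/5 ✓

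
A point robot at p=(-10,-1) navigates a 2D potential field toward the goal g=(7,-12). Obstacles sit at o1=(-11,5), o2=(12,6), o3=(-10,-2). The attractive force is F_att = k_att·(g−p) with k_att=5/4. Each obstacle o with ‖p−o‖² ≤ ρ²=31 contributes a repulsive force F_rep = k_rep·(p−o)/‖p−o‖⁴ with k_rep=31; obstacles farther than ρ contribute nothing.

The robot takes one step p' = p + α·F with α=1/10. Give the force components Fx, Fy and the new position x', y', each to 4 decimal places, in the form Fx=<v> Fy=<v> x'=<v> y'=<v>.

F_att = 5/4·(g−p) = 5/4·(17,-11) = (21.2500,-13.7500)
o1: d²=37 > ρ²=31 → inactive
o2: d²=533 > ρ²=31 → inactive
o3: d²=1 ≤ ρ²=31; F_rep = 31·(0,1)/1² = (0.0000,31.0000)
F = F_att + ΣF_rep = (21.2500,17.2500)
p' = p + 1/10·F = (-7.8750,0.7250)

Fx=21.2500 Fy=17.2500 x'=-7.8750 y'=0.7250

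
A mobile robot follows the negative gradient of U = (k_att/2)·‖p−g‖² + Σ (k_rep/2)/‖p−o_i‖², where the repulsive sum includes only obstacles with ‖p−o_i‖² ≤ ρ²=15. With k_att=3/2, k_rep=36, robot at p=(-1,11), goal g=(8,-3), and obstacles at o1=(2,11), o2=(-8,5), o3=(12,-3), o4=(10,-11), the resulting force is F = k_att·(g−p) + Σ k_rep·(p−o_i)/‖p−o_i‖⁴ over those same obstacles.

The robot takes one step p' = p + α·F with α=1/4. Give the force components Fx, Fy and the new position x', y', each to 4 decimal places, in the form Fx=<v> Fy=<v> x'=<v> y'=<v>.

Fx=12.1667 Fy=-21.0000 x'=2.0417 y'=5.7500

F_att = 3/2·(g−p) = 3/2·(9,-14) = (13.5000,-21.0000)
o1: d²=9 ≤ ρ²=15; F_rep = 36·(-3,0)/9² = (-1.3333,0.0000)
o2: d²=85 > ρ²=15 → inactive
o3: d²=365 > ρ²=15 → inactive
o4: d²=605 > ρ²=15 → inactive
F = F_att + ΣF_rep = (12.1667,-21.0000)
p' = p + 1/4·F = (2.0417,5.7500)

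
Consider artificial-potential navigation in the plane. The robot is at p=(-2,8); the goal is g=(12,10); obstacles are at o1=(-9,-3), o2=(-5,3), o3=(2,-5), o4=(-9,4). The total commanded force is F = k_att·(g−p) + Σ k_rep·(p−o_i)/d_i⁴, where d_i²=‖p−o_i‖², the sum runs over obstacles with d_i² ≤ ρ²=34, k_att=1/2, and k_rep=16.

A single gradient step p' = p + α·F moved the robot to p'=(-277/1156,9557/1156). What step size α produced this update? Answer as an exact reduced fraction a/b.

α = 1/4

F_att = 1/2·(g−p) = 1/2·(14,2) = (7.0000,1.0000)
o1: d²=170 > ρ²=34 → inactive
o2: d²=34 ≤ ρ²=34; F_rep = 16·(3,5)/34² = (0.0415,0.0692)
o3: d²=185 > ρ²=34 → inactive
o4: d²=65 > ρ²=34 → inactive
F = F_att + ΣF_rep = (7.0415,1.0692)
Δp = p'−p = (1.7604,0.2673); α = Δx/Fx = (2035/1156) / (2035/289) = 1/4
check: Δy/Fy = (309/1156) / (309/289) = 1/4 ✓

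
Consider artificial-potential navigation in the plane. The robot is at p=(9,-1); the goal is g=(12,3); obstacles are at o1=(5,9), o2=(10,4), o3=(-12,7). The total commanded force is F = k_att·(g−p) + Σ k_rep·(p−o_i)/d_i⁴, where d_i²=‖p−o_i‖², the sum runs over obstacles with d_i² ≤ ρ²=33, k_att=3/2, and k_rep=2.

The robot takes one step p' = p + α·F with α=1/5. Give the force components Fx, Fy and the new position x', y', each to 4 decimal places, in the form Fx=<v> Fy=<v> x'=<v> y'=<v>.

Fx=4.4970 Fy=5.9852 x'=9.8994 y'=0.1970

F_att = 3/2·(g−p) = 3/2·(3,4) = (4.5000,6.0000)
o1: d²=116 > ρ²=33 → inactive
o2: d²=26 ≤ ρ²=33; F_rep = 2·(-1,-5)/26² = (-0.0030,-0.0148)
o3: d²=505 > ρ²=33 → inactive
F = F_att + ΣF_rep = (4.4970,5.9852)
p' = p + 1/5·F = (9.8994,0.1970)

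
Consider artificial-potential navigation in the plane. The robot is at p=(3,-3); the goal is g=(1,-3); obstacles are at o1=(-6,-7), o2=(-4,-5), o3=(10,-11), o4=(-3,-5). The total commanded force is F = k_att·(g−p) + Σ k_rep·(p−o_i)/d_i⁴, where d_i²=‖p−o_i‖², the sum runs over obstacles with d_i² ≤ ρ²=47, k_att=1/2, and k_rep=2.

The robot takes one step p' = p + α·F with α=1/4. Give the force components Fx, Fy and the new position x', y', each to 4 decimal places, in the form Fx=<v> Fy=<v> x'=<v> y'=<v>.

F_att = 1/2·(g−p) = 1/2·(-2,0) = (-1.0000,0.0000)
o1: d²=97 > ρ²=47 → inactive
o2: d²=53 > ρ²=47 → inactive
o3: d²=113 > ρ²=47 → inactive
o4: d²=40 ≤ ρ²=47; F_rep = 2·(6,2)/40² = (0.0075,0.0025)
F = F_att + ΣF_rep = (-0.9925,0.0025)
p' = p + 1/4·F = (2.7519,-2.9994)

Fx=-0.9925 Fy=0.0025 x'=2.7519 y'=-2.9994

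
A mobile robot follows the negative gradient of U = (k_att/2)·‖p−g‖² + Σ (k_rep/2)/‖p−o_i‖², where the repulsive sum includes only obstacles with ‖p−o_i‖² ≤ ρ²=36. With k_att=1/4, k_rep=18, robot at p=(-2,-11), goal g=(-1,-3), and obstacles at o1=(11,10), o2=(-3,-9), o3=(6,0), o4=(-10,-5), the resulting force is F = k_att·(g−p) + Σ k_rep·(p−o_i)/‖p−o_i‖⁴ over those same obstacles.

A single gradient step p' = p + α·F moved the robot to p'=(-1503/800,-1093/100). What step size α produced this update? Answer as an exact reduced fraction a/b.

F_att = 1/4·(g−p) = 1/4·(1,8) = (0.2500,2.0000)
o1: d²=610 > ρ²=36 → inactive
o2: d²=5 ≤ ρ²=36; F_rep = 18·(1,-2)/5² = (0.7200,-1.4400)
o3: d²=185 > ρ²=36 → inactive
o4: d²=100 > ρ²=36 → inactive
F = F_att + ΣF_rep = (0.9700,0.5600)
Δp = p'−p = (0.1212,0.0700); α = Δx/Fx = (97/800) / (97/100) = 1/8
check: Δy/Fy = (7/100) / (14/25) = 1/8 ✓

α = 1/8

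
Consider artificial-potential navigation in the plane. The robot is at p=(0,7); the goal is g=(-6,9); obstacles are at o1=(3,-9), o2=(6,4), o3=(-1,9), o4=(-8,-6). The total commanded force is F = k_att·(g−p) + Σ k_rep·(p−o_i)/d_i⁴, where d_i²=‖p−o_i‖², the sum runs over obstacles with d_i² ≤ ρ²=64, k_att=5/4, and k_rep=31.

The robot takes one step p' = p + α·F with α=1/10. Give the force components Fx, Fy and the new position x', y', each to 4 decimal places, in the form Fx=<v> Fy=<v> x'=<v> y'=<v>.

Fx=-6.3519 Fy=0.0659 x'=-0.6352 y'=7.0066

F_att = 5/4·(g−p) = 5/4·(-6,2) = (-7.5000,2.5000)
o1: d²=265 > ρ²=64 → inactive
o2: d²=45 ≤ ρ²=64; F_rep = 31·(-6,3)/45² = (-0.0919,0.0459)
o3: d²=5 ≤ ρ²=64; F_rep = 31·(1,-2)/5² = (1.2400,-2.4800)
o4: d²=233 > ρ²=64 → inactive
F = F_att + ΣF_rep = (-6.3519,0.0659)
p' = p + 1/10·F = (-0.6352,7.0066)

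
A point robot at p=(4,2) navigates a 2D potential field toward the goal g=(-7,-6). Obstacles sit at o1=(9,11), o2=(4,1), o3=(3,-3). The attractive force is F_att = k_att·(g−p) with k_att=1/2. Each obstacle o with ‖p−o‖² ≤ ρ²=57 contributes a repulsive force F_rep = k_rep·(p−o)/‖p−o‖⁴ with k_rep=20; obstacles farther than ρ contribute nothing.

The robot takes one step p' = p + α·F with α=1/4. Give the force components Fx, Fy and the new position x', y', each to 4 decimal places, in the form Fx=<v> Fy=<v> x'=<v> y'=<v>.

Fx=-5.4704 Fy=16.1479 x'=2.6324 y'=6.0370

F_att = 1/2·(g−p) = 1/2·(-11,-8) = (-5.5000,-4.0000)
o1: d²=106 > ρ²=57 → inactive
o2: d²=1 ≤ ρ²=57; F_rep = 20·(0,1)/1² = (0.0000,20.0000)
o3: d²=26 ≤ ρ²=57; F_rep = 20·(1,5)/26² = (0.0296,0.1479)
F = F_att + ΣF_rep = (-5.4704,16.1479)
p' = p + 1/4·F = (2.6324,6.0370)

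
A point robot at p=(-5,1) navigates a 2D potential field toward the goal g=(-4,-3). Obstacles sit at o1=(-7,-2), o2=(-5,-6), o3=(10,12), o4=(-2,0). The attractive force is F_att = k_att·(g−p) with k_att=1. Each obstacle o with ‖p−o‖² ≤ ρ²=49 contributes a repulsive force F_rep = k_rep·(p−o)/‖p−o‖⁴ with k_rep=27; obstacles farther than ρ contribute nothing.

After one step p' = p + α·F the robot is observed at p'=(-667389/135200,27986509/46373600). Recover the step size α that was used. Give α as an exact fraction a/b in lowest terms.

α = 1/8

F_att = 1·(g−p) = 1·(1,-4) = (1.0000,-4.0000)
o1: d²=13 ≤ ρ²=49; F_rep = 27·(2,3)/13² = (0.3195,0.4793)
o2: d²=49 ≤ ρ²=49; F_rep = 27·(0,7)/49² = (0.0000,0.0787)
o3: d²=346 > ρ²=49 → inactive
o4: d²=10 ≤ ρ²=49; F_rep = 27·(-3,1)/10² = (-0.8100,0.2700)
F = F_att + ΣF_rep = (0.5095,-3.1720)
Δp = p'−p = (0.0637,-0.3965); α = Δx/Fx = (8611/135200) / (8611/16900) = 1/8
check: Δy/Fy = (-18387091/46373600) / (-18387091/5796700) = 1/8 ✓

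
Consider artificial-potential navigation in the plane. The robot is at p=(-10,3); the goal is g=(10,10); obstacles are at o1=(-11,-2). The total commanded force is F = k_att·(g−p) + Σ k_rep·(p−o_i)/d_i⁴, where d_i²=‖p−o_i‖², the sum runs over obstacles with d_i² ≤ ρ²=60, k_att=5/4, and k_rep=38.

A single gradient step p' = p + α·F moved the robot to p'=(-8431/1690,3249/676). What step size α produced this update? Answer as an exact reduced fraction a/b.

α = 1/5

F_att = 5/4·(g−p) = 5/4·(20,7) = (25.0000,8.7500)
o1: d²=26 ≤ ρ²=60; F_rep = 38·(1,5)/26² = (0.0562,0.2811)
F = F_att + ΣF_rep = (25.0562,9.0311)
Δp = p'−p = (5.0112,1.8062); α = Δx/Fx = (8469/1690) / (8469/338) = 1/5
check: Δy/Fy = (1221/676) / (6105/676) = 1/5 ✓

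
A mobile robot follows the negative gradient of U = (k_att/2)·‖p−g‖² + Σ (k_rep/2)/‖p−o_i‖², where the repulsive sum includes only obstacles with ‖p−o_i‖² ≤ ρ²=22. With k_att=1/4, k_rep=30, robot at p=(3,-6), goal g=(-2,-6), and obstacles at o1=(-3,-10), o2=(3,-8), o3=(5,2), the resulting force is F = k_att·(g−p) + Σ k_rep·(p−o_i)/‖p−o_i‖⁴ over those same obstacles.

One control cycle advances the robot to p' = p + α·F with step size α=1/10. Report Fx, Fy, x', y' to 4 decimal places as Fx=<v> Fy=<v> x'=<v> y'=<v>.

F_att = 1/4·(g−p) = 1/4·(-5,0) = (-1.2500,0.0000)
o1: d²=52 > ρ²=22 → inactive
o2: d²=4 ≤ ρ²=22; F_rep = 30·(0,2)/4² = (0.0000,3.7500)
o3: d²=68 > ρ²=22 → inactive
F = F_att + ΣF_rep = (-1.2500,3.7500)
p' = p + 1/10·F = (2.8750,-5.6250)

Fx=-1.2500 Fy=3.7500 x'=2.8750 y'=-5.6250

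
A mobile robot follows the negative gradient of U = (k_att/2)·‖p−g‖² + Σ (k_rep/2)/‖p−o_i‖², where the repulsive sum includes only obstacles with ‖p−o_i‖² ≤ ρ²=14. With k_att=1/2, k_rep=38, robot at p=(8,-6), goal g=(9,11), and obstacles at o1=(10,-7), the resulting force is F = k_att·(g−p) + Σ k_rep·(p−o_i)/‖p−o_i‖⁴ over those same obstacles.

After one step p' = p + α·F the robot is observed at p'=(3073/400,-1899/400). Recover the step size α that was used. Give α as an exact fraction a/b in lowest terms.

α = 1/8

F_att = 1/2·(g−p) = 1/2·(1,17) = (0.5000,8.5000)
o1: d²=5 ≤ ρ²=14; F_rep = 38·(-2,1)/5² = (-3.0400,1.5200)
F = F_att + ΣF_rep = (-2.5400,10.0200)
Δp = p'−p = (-0.3175,1.2525); α = Δx/Fx = (-127/400) / (-127/50) = 1/8
check: Δy/Fy = (501/400) / (501/50) = 1/8 ✓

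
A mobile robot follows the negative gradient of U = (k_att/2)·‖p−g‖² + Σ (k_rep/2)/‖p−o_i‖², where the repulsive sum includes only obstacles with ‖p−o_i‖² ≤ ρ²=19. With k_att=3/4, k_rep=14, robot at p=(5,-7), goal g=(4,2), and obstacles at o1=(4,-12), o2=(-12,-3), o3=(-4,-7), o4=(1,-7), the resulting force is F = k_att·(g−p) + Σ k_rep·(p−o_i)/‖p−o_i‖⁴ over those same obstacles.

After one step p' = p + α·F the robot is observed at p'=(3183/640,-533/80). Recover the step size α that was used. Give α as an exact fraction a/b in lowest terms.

F_att = 3/4·(g−p) = 3/4·(-1,9) = (-0.7500,6.7500)
o1: d²=26 > ρ²=19 → inactive
o2: d²=305 > ρ²=19 → inactive
o3: d²=81 > ρ²=19 → inactive
o4: d²=16 ≤ ρ²=19; F_rep = 14·(4,0)/16² = (0.2188,0.0000)
F = F_att + ΣF_rep = (-0.5312,6.7500)
Δp = p'−p = (-0.0266,0.3375); α = Δx/Fx = (-17/640) / (-17/32) = 1/20
check: Δy/Fy = (27/80) / (27/4) = 1/20 ✓

α = 1/20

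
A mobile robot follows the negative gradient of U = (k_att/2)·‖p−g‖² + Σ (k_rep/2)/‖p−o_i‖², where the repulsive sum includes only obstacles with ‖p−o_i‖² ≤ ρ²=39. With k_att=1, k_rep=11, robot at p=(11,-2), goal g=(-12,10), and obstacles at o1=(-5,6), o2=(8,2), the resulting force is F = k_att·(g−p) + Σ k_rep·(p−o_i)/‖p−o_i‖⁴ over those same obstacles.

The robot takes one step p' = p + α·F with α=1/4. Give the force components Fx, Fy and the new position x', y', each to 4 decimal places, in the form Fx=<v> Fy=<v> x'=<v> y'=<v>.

F_att = 1·(g−p) = 1·(-23,12) = (-23.0000,12.0000)
o1: d²=320 > ρ²=39 → inactive
o2: d²=25 ≤ ρ²=39; F_rep = 11·(3,-4)/25² = (0.0528,-0.0704)
F = F_att + ΣF_rep = (-22.9472,11.9296)
p' = p + 1/4·F = (5.2632,0.9824)

Fx=-22.9472 Fy=11.9296 x'=5.2632 y'=0.9824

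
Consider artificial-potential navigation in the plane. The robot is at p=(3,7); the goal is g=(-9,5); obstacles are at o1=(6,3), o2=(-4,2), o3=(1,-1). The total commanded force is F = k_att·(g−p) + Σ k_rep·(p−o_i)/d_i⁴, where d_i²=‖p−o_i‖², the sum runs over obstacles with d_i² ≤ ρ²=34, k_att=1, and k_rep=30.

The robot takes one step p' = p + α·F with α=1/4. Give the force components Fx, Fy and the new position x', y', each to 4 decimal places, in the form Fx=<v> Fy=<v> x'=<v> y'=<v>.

Fx=-12.1440 Fy=-1.8080 x'=-0.0360 y'=6.5480

F_att = 1·(g−p) = 1·(-12,-2) = (-12.0000,-2.0000)
o1: d²=25 ≤ ρ²=34; F_rep = 30·(-3,4)/25² = (-0.1440,0.1920)
o2: d²=74 > ρ²=34 → inactive
o3: d²=68 > ρ²=34 → inactive
F = F_att + ΣF_rep = (-12.1440,-1.8080)
p' = p + 1/4·F = (-0.0360,6.5480)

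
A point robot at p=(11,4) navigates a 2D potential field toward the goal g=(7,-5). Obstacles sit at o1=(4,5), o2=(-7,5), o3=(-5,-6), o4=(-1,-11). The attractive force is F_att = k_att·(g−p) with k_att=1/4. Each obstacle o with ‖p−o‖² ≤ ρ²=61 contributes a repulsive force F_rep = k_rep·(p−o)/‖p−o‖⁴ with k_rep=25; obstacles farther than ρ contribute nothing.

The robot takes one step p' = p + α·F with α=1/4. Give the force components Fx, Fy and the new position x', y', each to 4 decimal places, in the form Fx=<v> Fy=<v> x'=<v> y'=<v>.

Fx=-0.9300 Fy=-2.2600 x'=10.7675 y'=3.4350

F_att = 1/4·(g−p) = 1/4·(-4,-9) = (-1.0000,-2.2500)
o1: d²=50 ≤ ρ²=61; F_rep = 25·(7,-1)/50² = (0.0700,-0.0100)
o2: d²=325 > ρ²=61 → inactive
o3: d²=356 > ρ²=61 → inactive
o4: d²=369 > ρ²=61 → inactive
F = F_att + ΣF_rep = (-0.9300,-2.2600)
p' = p + 1/4·F = (10.7675,3.4350)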